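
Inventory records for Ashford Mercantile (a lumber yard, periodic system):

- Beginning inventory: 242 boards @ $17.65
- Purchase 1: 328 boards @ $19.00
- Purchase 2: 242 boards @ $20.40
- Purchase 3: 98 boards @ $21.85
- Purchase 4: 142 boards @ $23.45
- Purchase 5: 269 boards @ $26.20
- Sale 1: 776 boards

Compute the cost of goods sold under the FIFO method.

COGS = $14,705.70

Sale 1 (776) [FIFO — oldest first]: 242 @ $17.65 + 328 @ $19.00 + 206 @ $20.40 = $14,705.70
Ending inventory: 36 @ $20.40 + 98 @ $21.85 + 142 @ $23.45 + 269 @ $26.20 = $13,253.40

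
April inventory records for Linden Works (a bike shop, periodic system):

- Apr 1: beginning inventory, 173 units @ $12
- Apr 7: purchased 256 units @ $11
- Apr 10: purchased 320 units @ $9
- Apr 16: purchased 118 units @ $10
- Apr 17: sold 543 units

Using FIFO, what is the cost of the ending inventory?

Ending inventory = $3,034

Apr 17, 543 sold [FIFO — oldest first]: 173 @ $12 + 256 @ $11 + 114 @ $9 = $5,918
Ending inventory: 206 @ $9 + 118 @ $10 = $3,034
Check: goods available $8,952 = COGS $5,918 + ending $3,034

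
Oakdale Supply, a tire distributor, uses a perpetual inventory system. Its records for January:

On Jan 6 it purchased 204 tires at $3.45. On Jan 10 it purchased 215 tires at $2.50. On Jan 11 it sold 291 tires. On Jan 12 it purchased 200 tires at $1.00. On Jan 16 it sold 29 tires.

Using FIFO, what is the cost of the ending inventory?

Ending inventory = $447.50

Jan 11, 291 sold [FIFO — oldest first]: 204 @ $3.45 + 87 @ $2.50 = $921.30
Jan 16, 29 sold [FIFO — oldest first]: 29 @ $2.50 = $72.50
Total COGS = $921.30 + $72.50 = $993.80
Ending inventory: 99 @ $2.50 + 200 @ $1.00 = $447.50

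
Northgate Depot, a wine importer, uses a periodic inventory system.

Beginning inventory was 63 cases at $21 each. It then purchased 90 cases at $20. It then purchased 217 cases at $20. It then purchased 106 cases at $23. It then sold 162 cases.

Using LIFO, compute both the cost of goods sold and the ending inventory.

Sale 1 (162) [LIFO — newest first]: 106 @ $23 + 56 @ $20 = $3,558
Ending inventory: 63 @ $21 + 90 @ $20 + 161 @ $20 = $6,343
Check: goods available $9,901 = COGS $3,558 + ending $6,343

COGS = $3,558; ending inventory = $6,343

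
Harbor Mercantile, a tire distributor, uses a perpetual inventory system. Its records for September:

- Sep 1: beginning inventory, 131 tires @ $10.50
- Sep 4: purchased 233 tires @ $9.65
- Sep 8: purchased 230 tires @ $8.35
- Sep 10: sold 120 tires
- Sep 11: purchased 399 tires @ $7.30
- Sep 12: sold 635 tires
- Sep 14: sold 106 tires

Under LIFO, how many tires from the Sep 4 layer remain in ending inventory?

Sep 10, 120 sold [LIFO — newest first]: 120 @ $8.35 = $1,002.00
Sep 12, 635 sold [LIFO — newest first]: 399 @ $7.30 + 110 @ $8.35 + 126 @ $9.65 = $5,047.10
Sep 14, 106 sold [LIFO — newest first]: 106 @ $9.65 = $1,022.90
Total COGS = $1,002.00 + $5,047.10 + $1,022.90 = $7,072.00
Ending inventory: 131 @ $10.50 + 1 @ $9.65 = $1,385.15

1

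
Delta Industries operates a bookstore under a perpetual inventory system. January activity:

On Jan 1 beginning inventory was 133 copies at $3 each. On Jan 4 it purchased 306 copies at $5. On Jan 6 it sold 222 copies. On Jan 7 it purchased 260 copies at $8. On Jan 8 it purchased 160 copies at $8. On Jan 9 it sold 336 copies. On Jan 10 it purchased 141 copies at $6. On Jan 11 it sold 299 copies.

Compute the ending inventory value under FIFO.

Ending inventory = $862

Jan 6, 222 sold [FIFO — oldest first]: 133 @ $3 + 89 @ $5 = $844
Jan 9, 336 sold [FIFO — oldest first]: 217 @ $5 + 119 @ $8 = $2,037
Jan 11, 299 sold [FIFO — oldest first]: 141 @ $8 + 158 @ $8 = $2,392
Total COGS = $844 + $2,037 + $2,392 = $5,273
Ending inventory: 2 @ $8 + 141 @ $6 = $862
Check: goods available $6,135 = COGS $5,273 + ending $862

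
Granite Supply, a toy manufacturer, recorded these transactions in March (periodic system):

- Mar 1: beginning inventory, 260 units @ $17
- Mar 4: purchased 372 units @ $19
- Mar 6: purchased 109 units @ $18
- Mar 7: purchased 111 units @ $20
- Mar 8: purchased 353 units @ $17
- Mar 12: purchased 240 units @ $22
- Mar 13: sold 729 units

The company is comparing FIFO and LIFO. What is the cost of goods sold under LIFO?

COGS = $13,951

FIFO COGS: 260 @ $17 + 372 @ $19 + 97 @ $18 = $13,234
LIFO COGS: 240 @ $22 + 353 @ $17 + 111 @ $20 + 25 @ $18 = $13,951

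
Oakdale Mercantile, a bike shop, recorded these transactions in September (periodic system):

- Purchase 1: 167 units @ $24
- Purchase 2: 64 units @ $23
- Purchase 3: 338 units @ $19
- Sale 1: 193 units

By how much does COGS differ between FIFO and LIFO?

$939

FIFO COGS: 167 @ $24 + 26 @ $23 = $4,606
LIFO COGS: 193 @ $19 = $3,667
Difference = |$4,606 − $3,667| = $939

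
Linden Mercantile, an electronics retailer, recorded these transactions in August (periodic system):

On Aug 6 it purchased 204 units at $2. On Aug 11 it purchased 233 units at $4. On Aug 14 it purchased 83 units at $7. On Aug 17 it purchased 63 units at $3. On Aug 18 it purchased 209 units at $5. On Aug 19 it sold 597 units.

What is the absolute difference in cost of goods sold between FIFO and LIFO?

FIFO COGS: 204 @ $2 + 233 @ $4 + 83 @ $7 + 63 @ $3 + 14 @ $5 = $2,180
LIFO COGS: 209 @ $5 + 63 @ $3 + 83 @ $7 + 233 @ $4 + 9 @ $2 = $2,765
Difference = |$2,180 − $2,765| = $585

$585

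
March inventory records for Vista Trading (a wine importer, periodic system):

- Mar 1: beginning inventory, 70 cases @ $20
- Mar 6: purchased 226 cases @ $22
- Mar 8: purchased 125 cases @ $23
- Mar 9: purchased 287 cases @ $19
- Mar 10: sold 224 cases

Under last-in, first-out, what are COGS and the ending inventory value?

COGS = $4,256; ending inventory = $10,444

Mar 10, 224 sold [LIFO — newest first]: 224 @ $19 = $4,256
Ending inventory: 70 @ $20 + 226 @ $22 + 125 @ $23 + 63 @ $19 = $10,444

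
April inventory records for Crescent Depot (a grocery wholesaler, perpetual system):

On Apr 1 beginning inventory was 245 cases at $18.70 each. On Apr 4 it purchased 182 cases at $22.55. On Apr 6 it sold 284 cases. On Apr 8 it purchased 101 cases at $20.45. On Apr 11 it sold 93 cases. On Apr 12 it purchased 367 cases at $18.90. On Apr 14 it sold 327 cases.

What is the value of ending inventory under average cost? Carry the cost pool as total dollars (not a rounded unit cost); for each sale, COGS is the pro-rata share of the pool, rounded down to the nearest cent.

After Apr 1: 245 on hand, pool $4,581.50 (≈ $18.7000 each)
After Apr 4: 427 on hand, pool $8,685.60 (≈ $20.3410 each)
Apr 6, sell 284: 284/427 × $8,685.60 → $5,776.83
After Apr 8: 244 on hand, pool $4,974.22 (≈ $20.3861 each)
Apr 11, sell 93: 93/244 × $4,974.22 → $1,895.91
After Apr 12: 518 on hand, pool $10,014.61 (≈ $19.3332 each)
Apr 14, sell 327: 327/518 × $10,014.61 → $6,321.96
Total COGS = $5,776.83 + $1,895.91 + $6,321.96 = $13,994.70
Ending inventory (cost pool remaining) = $3,692.65
Check: goods available $17,687.35 = COGS $13,994.70 + ending $3,692.65

Ending inventory = $3,692.65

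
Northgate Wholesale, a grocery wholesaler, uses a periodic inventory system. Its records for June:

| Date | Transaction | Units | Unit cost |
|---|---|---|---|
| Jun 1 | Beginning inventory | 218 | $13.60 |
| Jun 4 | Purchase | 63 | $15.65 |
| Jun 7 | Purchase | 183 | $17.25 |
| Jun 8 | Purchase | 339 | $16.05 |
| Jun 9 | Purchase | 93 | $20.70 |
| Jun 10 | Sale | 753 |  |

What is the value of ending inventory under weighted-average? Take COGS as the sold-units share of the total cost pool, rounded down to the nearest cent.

Jun 10, sell 753: 753/896 × $14,473.55 → $12,163.59
Ending inventory (cost pool remaining) = $2,309.96

Ending inventory = $2,309.96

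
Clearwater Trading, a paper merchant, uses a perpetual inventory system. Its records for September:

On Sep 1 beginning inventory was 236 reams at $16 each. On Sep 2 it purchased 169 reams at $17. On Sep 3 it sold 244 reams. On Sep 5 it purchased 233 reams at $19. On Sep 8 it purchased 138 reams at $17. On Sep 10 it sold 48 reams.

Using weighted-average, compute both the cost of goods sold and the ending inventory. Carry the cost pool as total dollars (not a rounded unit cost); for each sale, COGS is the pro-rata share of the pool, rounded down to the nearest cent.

After Sep 1: 236 on hand, pool $3,776.00 (≈ $16.0000 each)
After Sep 2: 405 on hand, pool $6,649.00 (≈ $16.4173 each)
Sep 3, sell 244: 244/405 × $6,649.00 → $4,005.81
After Sep 5: 394 on hand, pool $7,070.19 (≈ $17.9446 each)
After Sep 8: 532 on hand, pool $9,416.19 (≈ $17.6996 each)
Sep 10, sell 48: 48/532 × $9,416.19 → $849.58
Total COGS = $4,005.81 + $849.58 = $4,855.39
Ending inventory (cost pool remaining) = $8,566.61
Check: goods available $13,422.00 = COGS $4,855.39 + ending $8,566.61

COGS = $4,855.39; ending inventory = $8,566.61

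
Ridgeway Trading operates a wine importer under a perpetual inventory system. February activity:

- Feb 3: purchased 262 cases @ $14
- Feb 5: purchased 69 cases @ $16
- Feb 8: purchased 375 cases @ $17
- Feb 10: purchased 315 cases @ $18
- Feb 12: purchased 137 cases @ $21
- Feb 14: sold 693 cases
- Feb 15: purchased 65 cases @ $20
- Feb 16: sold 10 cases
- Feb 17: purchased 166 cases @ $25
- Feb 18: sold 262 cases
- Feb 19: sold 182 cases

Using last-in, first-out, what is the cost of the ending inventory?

Feb 14, 693 sold [LIFO — newest first]: 137 @ $21 + 315 @ $18 + 241 @ $17 = $12,644
Feb 16, 10 sold [LIFO — newest first]: 10 @ $20 = $200
Feb 18, 262 sold [LIFO — newest first]: 166 @ $25 + 55 @ $20 + 41 @ $17 = $5,947
Feb 19, 182 sold [LIFO — newest first]: 93 @ $17 + 69 @ $16 + 20 @ $14 = $2,965
Total COGS = $12,644 + $200 + $5,947 + $2,965 = $21,756
Ending inventory: 242 @ $14 = $3,388
Check: goods available $25,144 = COGS $21,756 + ending $3,388

Ending inventory = $3,388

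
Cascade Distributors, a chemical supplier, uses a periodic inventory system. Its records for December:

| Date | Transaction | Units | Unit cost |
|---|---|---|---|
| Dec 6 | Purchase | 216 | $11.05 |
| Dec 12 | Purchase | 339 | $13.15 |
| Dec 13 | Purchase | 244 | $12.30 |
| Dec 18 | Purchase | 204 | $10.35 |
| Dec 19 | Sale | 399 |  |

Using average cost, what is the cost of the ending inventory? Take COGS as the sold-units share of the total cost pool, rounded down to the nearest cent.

Ending inventory = $7,200.58

Dec 19, sell 399: 399/1003 × $11,957.25 → $4,756.67
Ending inventory (cost pool remaining) = $7,200.58
Check: goods available $11,957.25 = COGS $4,756.67 + ending $7,200.58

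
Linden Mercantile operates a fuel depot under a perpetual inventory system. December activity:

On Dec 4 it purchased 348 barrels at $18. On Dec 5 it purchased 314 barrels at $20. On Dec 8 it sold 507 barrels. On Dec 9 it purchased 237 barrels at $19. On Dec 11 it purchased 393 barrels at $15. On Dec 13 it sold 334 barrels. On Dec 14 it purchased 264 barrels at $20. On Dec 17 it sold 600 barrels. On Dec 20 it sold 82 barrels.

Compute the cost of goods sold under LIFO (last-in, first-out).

Dec 8, 507 sold [LIFO — newest first]: 314 @ $20 + 193 @ $18 = $9,754
Dec 13, 334 sold [LIFO — newest first]: 334 @ $15 = $5,010
Dec 17, 600 sold [LIFO — newest first]: 264 @ $20 + 59 @ $15 + 237 @ $19 + 40 @ $18 = $11,388
Dec 20, 82 sold [LIFO — newest first]: 82 @ $18 = $1,476
Total COGS = $9,754 + $5,010 + $11,388 + $1,476 = $27,628
Ending inventory: 33 @ $18 = $594

COGS = $27,628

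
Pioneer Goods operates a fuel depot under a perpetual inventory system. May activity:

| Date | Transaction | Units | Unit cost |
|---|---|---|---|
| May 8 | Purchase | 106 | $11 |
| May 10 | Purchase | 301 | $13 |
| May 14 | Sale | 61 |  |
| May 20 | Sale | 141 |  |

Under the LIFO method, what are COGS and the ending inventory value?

COGS = $2,626; ending inventory = $2,453

May 14, 61 sold [LIFO — newest first]: 61 @ $13 = $793
May 20, 141 sold [LIFO — newest first]: 141 @ $13 = $1,833
Total COGS = $793 + $1,833 = $2,626
Ending inventory: 106 @ $11 + 99 @ $13 = $2,453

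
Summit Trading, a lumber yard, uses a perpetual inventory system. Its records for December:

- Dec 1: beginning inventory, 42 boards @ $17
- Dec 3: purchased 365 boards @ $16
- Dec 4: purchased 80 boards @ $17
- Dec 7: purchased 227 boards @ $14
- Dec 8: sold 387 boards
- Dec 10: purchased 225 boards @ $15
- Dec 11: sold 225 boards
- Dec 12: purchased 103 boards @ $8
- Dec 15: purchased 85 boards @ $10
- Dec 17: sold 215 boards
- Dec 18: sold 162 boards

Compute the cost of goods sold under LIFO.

Dec 8, 387 sold [LIFO — newest first]: 227 @ $14 + 80 @ $17 + 80 @ $16 = $5,818
Dec 11, 225 sold [LIFO — newest first]: 225 @ $15 = $3,375
Dec 17, 215 sold [LIFO — newest first]: 85 @ $10 + 103 @ $8 + 27 @ $16 = $2,106
Dec 18, 162 sold [LIFO — newest first]: 162 @ $16 = $2,592
Total COGS = $5,818 + $3,375 + $2,106 + $2,592 = $13,891
Ending inventory: 42 @ $17 + 96 @ $16 = $2,250

COGS = $13,891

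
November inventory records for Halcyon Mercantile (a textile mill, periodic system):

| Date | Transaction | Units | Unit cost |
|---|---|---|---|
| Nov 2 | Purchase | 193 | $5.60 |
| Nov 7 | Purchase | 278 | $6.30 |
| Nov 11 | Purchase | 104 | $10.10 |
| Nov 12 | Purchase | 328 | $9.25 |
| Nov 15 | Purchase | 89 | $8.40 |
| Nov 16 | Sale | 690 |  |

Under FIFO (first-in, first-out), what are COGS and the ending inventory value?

Nov 16, 690 sold [FIFO — oldest first]: 193 @ $5.60 + 278 @ $6.30 + 104 @ $10.10 + 115 @ $9.25 = $4,946.35
Ending inventory: 213 @ $9.25 + 89 @ $8.40 = $2,717.85
Check: goods available $7,664.20 = COGS $4,946.35 + ending $2,717.85

COGS = $4,946.35; ending inventory = $2,717.85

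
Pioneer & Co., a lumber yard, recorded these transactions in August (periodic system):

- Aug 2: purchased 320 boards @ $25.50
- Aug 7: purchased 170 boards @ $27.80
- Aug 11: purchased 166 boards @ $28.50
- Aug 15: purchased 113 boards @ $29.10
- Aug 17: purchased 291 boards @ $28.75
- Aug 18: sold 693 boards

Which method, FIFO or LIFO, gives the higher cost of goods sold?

LIFO

FIFO COGS: 320 @ $25.50 + 170 @ $27.80 + 166 @ $28.50 + 37 @ $29.10 = $18,693.70
LIFO COGS: 291 @ $28.75 + 113 @ $29.10 + 166 @ $28.50 + 123 @ $27.80 = $19,804.95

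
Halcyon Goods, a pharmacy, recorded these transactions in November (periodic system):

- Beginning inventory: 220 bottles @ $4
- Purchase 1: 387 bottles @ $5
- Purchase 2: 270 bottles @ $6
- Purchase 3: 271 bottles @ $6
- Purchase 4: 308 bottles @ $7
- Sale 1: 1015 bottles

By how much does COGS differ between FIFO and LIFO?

FIFO COGS: 220 @ $4 + 387 @ $5 + 270 @ $6 + 138 @ $6 = $5,263
LIFO COGS: 308 @ $7 + 271 @ $6 + 270 @ $6 + 166 @ $5 = $6,232
Difference = |$5,263 − $6,232| = $969

$969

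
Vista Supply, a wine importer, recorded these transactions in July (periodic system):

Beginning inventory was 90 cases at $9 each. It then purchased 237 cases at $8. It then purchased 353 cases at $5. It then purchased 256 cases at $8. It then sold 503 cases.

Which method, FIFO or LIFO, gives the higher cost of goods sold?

FIFO

FIFO COGS: 90 @ $9 + 237 @ $8 + 176 @ $5 = $3,586
LIFO COGS: 256 @ $8 + 247 @ $5 = $3,283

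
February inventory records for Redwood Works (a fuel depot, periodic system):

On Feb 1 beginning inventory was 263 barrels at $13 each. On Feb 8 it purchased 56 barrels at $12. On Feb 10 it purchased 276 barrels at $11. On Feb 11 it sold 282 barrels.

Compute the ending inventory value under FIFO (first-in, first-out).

Feb 11, 282 sold [FIFO — oldest first]: 263 @ $13 + 19 @ $12 = $3,647
Ending inventory: 37 @ $12 + 276 @ $11 = $3,480

Ending inventory = $3,480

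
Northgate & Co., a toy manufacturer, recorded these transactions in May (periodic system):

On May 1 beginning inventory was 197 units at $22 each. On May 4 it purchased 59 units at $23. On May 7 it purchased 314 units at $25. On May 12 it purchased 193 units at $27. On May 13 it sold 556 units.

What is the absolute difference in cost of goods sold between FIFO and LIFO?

$997

FIFO COGS: 197 @ $22 + 59 @ $23 + 300 @ $25 = $13,191
LIFO COGS: 193 @ $27 + 314 @ $25 + 49 @ $23 = $14,188
Difference = |$13,191 − $14,188| = $997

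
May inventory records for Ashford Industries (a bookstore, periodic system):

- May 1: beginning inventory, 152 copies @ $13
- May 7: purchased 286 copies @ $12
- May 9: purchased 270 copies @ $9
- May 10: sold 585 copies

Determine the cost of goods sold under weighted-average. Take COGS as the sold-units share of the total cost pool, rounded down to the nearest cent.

May 10, sell 585: 585/708 × $7,838.00 → $6,476.31
Ending inventory (cost pool remaining) = $1,361.69
Check: goods available $7,838.00 = COGS $6,476.31 + ending $1,361.69

COGS = $6,476.31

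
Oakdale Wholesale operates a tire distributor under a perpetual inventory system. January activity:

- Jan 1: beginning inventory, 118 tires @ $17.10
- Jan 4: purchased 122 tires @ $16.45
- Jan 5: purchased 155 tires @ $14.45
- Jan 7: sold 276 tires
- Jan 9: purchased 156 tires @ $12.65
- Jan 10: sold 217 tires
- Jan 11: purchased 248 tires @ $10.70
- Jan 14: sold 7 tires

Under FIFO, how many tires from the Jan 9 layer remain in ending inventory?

51

Jan 7, 276 sold [FIFO — oldest first]: 118 @ $17.10 + 122 @ $16.45 + 36 @ $14.45 = $4,544.90
Jan 10, 217 sold [FIFO — oldest first]: 119 @ $14.45 + 98 @ $12.65 = $2,959.25
Jan 14, 7 sold [FIFO — oldest first]: 7 @ $12.65 = $88.55
Total COGS = $4,544.90 + $2,959.25 + $88.55 = $7,592.70
Ending inventory: 51 @ $12.65 + 248 @ $10.70 = $3,298.75
Check: goods available $10,891.45 = COGS $7,592.70 + ending $3,298.75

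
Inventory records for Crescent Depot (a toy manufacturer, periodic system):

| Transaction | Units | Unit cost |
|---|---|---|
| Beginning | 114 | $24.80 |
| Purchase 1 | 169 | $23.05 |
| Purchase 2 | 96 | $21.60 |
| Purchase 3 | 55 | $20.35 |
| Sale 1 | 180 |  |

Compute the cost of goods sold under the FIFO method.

Sale 1 (180) [FIFO — oldest first]: 114 @ $24.80 + 66 @ $23.05 = $4,348.50
Ending inventory: 103 @ $23.05 + 96 @ $21.60 + 55 @ $20.35 = $5,567.00
Check: goods available $9,915.50 = COGS $4,348.50 + ending $5,567.00

COGS = $4,348.50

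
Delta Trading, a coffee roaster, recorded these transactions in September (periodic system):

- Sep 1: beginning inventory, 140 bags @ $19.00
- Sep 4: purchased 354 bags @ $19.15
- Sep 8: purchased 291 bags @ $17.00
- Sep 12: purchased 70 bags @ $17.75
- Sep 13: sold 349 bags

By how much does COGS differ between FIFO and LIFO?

FIFO COGS: 140 @ $19.00 + 209 @ $19.15 = $6,662.35
LIFO COGS: 70 @ $17.75 + 279 @ $17.00 = $5,985.50
Difference = |$6,662.35 − $5,985.50| = $676.85

$676.85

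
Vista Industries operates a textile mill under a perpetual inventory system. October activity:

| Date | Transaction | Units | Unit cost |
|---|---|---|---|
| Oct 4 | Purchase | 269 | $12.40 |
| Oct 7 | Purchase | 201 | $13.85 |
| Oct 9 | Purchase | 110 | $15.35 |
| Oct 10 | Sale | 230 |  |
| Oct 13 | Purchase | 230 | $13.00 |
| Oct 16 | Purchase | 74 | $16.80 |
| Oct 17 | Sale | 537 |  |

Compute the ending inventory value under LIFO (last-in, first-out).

Ending inventory = $1,450.80

Oct 10, 230 sold [LIFO — newest first]: 110 @ $15.35 + 120 @ $13.85 = $3,350.50
Oct 17, 537 sold [LIFO — newest first]: 74 @ $16.80 + 230 @ $13.00 + 81 @ $13.85 + 152 @ $12.40 = $7,239.85
Total COGS = $3,350.50 + $7,239.85 = $10,590.35
Ending inventory: 117 @ $12.40 = $1,450.80
Check: goods available $12,041.15 = COGS $10,590.35 + ending $1,450.80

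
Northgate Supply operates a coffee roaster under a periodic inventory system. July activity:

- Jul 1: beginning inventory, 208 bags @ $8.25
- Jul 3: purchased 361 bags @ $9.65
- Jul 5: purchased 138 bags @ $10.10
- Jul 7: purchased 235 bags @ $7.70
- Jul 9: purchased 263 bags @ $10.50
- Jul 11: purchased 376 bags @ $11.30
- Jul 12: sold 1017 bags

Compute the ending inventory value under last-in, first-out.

Ending inventory = $5,151.40

Jul 12, 1017 sold [LIFO — newest first]: 376 @ $11.30 + 263 @ $10.50 + 235 @ $7.70 + 138 @ $10.10 + 5 @ $9.65 = $10,261.85
Ending inventory: 208 @ $8.25 + 356 @ $9.65 = $5,151.40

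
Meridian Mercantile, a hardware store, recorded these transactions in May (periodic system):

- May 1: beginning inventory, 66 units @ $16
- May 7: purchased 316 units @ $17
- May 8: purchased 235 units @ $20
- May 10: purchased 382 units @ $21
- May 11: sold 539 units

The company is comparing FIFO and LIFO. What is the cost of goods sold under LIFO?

COGS = $11,162

FIFO COGS: 66 @ $16 + 316 @ $17 + 157 @ $20 = $9,568
LIFO COGS: 382 @ $21 + 157 @ $20 = $11,162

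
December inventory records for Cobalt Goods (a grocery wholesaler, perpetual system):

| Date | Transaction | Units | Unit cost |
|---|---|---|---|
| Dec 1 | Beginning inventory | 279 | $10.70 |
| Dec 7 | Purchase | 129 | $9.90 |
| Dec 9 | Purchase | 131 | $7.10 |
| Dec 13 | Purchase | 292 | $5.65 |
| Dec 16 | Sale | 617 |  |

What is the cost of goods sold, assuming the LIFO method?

COGS = $4,552.50

Dec 16, 617 sold [LIFO — newest first]: 292 @ $5.65 + 131 @ $7.10 + 129 @ $9.90 + 65 @ $10.70 = $4,552.50
Ending inventory: 214 @ $10.70 = $2,289.80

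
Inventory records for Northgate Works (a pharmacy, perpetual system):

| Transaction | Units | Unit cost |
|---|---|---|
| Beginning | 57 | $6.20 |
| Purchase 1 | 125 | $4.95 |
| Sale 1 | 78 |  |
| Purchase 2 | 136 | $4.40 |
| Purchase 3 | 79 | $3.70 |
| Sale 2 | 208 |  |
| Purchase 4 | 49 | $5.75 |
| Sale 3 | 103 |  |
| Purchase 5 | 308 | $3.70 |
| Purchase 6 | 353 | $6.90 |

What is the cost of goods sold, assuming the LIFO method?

Sale 1 (78) [LIFO — newest first]: 78 @ $4.95 = $386.10
Sale 2 (208) [LIFO — newest first]: 79 @ $3.70 + 129 @ $4.40 = $859.90
Sale 3 (103) [LIFO — newest first]: 49 @ $5.75 + 7 @ $4.40 + 47 @ $4.95 = $545.20
Total COGS = $386.10 + $859.90 + $545.20 = $1,791.20
Ending inventory: 57 @ $6.20 + 308 @ $3.70 + 353 @ $6.90 = $3,928.70
Check: goods available $5,719.90 = COGS $1,791.20 + ending $3,928.70

COGS = $1,791.20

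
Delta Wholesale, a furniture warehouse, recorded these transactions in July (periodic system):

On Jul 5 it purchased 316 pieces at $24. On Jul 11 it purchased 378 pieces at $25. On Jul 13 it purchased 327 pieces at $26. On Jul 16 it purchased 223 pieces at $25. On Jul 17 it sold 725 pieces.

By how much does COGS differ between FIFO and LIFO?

$612

FIFO COGS: 316 @ $24 + 378 @ $25 + 31 @ $26 = $17,840
LIFO COGS: 223 @ $25 + 327 @ $26 + 175 @ $25 = $18,452
Difference = |$17,840 − $18,452| = $612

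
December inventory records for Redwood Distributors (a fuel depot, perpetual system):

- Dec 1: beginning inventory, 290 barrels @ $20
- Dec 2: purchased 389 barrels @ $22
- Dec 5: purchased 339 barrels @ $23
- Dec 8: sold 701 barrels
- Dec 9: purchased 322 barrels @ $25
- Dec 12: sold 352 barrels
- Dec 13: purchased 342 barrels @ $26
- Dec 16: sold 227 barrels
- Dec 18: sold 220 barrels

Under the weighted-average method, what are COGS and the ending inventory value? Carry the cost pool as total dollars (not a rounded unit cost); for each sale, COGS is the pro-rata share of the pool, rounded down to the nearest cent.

After Dec 1: 290 on hand, pool $5,800.00 (≈ $20.0000 each)
After Dec 2: 679 on hand, pool $14,358.00 (≈ $21.1458 each)
After Dec 5: 1018 on hand, pool $22,155.00 (≈ $21.7633 each)
Dec 8, sell 701: 701/1018 × $22,155.00 → $15,256.04
After Dec 9: 639 on hand, pool $14,948.96 (≈ $23.3943 each)
Dec 12, sell 352: 352/639 × $14,948.96 → $8,234.79
After Dec 13: 629 on hand, pool $15,606.17 (≈ $24.8111 each)
Dec 16, sell 227: 227/629 × $15,606.17 → $5,632.11
Dec 18, sell 220: 220/402 × $9,974.06 → $5,458.44
Total COGS = $15,256.04 + $8,234.79 + $5,632.11 + $5,458.44 = $34,581.38
Ending inventory (cost pool remaining) = $4,515.62

COGS = $34,581.38; ending inventory = $4,515.62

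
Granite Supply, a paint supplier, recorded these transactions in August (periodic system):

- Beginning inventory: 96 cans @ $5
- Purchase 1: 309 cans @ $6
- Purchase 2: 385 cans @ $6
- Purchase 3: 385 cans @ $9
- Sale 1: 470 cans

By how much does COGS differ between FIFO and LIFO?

$1,251

FIFO COGS: 96 @ $5 + 309 @ $6 + 65 @ $6 = $2,724
LIFO COGS: 385 @ $9 + 85 @ $6 = $3,975
Difference = |$2,724 − $3,975| = $1,251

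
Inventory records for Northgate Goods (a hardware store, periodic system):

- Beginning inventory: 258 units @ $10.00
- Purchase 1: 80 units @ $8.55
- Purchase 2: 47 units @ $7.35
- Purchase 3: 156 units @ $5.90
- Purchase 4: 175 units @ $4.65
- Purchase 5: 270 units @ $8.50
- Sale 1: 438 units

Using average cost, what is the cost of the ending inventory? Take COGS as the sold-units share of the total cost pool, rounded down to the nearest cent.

Sale 1, sell 438: 438/986 × $7,638.60 → $3,393.21
Ending inventory (cost pool remaining) = $4,245.39
Check: goods available $7,638.60 = COGS $3,393.21 + ending $4,245.39

Ending inventory = $4,245.39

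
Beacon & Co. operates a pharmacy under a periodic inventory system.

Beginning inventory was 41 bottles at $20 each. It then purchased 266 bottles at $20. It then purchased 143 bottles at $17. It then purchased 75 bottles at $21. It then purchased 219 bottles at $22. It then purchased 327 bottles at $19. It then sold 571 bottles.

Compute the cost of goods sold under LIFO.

Sale 1 (571) [LIFO — newest first]: 327 @ $19 + 219 @ $22 + 25 @ $21 = $11,556
Ending inventory: 41 @ $20 + 266 @ $20 + 143 @ $17 + 50 @ $21 = $9,621

COGS = $11,556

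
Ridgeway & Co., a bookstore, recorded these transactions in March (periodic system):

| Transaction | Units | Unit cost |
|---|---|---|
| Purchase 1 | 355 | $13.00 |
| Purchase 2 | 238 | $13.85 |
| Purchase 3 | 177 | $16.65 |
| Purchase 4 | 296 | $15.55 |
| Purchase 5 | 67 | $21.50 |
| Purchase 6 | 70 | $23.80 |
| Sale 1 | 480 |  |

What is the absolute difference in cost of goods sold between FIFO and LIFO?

FIFO COGS: 355 @ $13.00 + 125 @ $13.85 = $6,346.25
LIFO COGS: 70 @ $23.80 + 67 @ $21.50 + 296 @ $15.55 + 47 @ $16.65 = $8,491.85
Difference = |$6,346.25 − $8,491.85| = $2,145.60

$2,145.60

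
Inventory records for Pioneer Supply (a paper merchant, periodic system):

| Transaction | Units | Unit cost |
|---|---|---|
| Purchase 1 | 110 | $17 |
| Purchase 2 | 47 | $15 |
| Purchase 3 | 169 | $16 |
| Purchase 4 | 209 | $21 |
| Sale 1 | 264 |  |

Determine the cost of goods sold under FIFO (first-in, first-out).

COGS = $4,287

Sale 1 (264) [FIFO — oldest first]: 110 @ $17 + 47 @ $15 + 107 @ $16 = $4,287
Ending inventory: 62 @ $16 + 209 @ $21 = $5,381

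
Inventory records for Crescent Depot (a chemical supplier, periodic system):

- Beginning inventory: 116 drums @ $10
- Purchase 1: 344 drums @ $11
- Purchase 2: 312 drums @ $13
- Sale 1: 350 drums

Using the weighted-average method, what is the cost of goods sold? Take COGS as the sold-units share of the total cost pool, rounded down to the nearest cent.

COGS = $4,080.31

Sale 1, sell 350: 350/772 × $9,000.00 → $4,080.31
Ending inventory (cost pool remaining) = $4,919.69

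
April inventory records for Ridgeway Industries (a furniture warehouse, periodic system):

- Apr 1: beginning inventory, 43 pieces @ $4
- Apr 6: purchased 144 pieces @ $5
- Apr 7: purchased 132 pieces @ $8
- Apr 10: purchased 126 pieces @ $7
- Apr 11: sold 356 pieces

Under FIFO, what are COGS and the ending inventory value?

Apr 11, 356 sold [FIFO — oldest first]: 43 @ $4 + 144 @ $5 + 132 @ $8 + 37 @ $7 = $2,207
Ending inventory: 89 @ $7 = $623

COGS = $2,207; ending inventory = $623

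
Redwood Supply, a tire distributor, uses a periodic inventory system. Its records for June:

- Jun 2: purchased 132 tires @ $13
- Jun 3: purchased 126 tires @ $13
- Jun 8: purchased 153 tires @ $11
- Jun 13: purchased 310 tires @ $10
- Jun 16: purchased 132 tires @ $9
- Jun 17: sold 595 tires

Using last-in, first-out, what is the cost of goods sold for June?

Jun 17, 595 sold [LIFO — newest first]: 132 @ $9 + 310 @ $10 + 153 @ $11 = $5,971
Ending inventory: 132 @ $13 + 126 @ $13 = $3,354
Check: goods available $9,325 = COGS $5,971 + ending $3,354

COGS = $5,971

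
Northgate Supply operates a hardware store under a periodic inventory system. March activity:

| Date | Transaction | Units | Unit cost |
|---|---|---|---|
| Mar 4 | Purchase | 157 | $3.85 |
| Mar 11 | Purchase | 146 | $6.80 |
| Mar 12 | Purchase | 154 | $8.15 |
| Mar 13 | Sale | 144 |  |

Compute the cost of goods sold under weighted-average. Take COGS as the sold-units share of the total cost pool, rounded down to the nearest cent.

Mar 13, sell 144: 144/457 × $2,852.35 → $898.77
Ending inventory (cost pool remaining) = $1,953.58

COGS = $898.77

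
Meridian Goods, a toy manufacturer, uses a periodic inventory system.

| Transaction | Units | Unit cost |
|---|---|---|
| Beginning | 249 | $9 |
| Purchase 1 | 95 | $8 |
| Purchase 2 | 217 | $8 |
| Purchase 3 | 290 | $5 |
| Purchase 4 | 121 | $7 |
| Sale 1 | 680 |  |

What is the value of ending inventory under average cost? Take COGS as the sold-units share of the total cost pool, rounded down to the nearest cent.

Ending inventory = $2,113.10

Sale 1, sell 680: 680/972 × $7,034.00 → $4,920.90
Ending inventory (cost pool remaining) = $2,113.10
Check: goods available $7,034.00 = COGS $4,920.90 + ending $2,113.10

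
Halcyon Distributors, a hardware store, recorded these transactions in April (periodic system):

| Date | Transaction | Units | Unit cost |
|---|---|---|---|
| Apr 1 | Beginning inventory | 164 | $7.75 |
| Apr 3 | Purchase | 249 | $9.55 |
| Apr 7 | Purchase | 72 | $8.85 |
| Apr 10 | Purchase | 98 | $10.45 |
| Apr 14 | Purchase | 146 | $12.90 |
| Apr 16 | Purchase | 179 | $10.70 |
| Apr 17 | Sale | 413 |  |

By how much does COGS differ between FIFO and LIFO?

FIFO COGS: 164 @ $7.75 + 249 @ $9.55 = $3,648.95
LIFO COGS: 179 @ $10.70 + 146 @ $12.90 + 88 @ $10.45 = $4,718.30
Difference = |$3,648.95 − $4,718.30| = $1,069.35

$1,069.35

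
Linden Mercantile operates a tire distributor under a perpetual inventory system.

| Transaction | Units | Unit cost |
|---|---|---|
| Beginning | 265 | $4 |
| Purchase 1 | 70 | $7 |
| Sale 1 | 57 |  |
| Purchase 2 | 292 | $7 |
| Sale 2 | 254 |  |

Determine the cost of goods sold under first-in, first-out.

Sale 1 (57) [FIFO — oldest first]: 57 @ $4 = $228
Sale 2 (254) [FIFO — oldest first]: 208 @ $4 + 46 @ $7 = $1,154
Total COGS = $228 + $1,154 = $1,382
Ending inventory: 24 @ $7 + 292 @ $7 = $2,212

COGS = $1,382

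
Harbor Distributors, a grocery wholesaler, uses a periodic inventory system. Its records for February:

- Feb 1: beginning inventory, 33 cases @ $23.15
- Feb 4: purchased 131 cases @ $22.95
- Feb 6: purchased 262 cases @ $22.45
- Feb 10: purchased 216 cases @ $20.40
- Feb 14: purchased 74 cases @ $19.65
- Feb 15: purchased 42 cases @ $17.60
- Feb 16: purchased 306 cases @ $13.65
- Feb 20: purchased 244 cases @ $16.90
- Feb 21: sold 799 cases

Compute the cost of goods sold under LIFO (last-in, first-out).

Feb 21, 799 sold [LIFO — newest first]: 244 @ $16.90 + 306 @ $13.65 + 42 @ $17.60 + 74 @ $19.65 + 133 @ $20.40 = $13,207.00
Ending inventory: 33 @ $23.15 + 131 @ $22.95 + 262 @ $22.45 + 83 @ $20.40 = $11,345.50

COGS = $13,207.00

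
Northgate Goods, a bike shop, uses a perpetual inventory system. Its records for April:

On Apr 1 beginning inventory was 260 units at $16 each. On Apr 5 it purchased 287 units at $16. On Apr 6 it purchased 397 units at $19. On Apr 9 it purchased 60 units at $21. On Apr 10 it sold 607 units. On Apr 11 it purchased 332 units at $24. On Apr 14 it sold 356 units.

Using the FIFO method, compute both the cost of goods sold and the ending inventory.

COGS = $16,694; ending inventory = $8,829

Apr 10, 607 sold [FIFO — oldest first]: 260 @ $16 + 287 @ $16 + 60 @ $19 = $9,892
Apr 14, 356 sold [FIFO — oldest first]: 337 @ $19 + 19 @ $21 = $6,802
Total COGS = $9,892 + $6,802 = $16,694
Ending inventory: 41 @ $21 + 332 @ $24 = $8,829
Check: goods available $25,523 = COGS $16,694 + ending $8,829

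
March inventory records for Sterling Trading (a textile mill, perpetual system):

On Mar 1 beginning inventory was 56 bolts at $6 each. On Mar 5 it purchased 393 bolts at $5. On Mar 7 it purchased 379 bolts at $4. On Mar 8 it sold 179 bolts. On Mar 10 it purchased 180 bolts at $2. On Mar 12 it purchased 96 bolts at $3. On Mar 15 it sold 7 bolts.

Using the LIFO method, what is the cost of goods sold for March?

COGS = $737

Mar 8, 179 sold [LIFO — newest first]: 179 @ $4 = $716
Mar 15, 7 sold [LIFO — newest first]: 7 @ $3 = $21
Total COGS = $716 + $21 = $737
Ending inventory: 56 @ $6 + 393 @ $5 + 200 @ $4 + 180 @ $2 + 89 @ $3 = $3,728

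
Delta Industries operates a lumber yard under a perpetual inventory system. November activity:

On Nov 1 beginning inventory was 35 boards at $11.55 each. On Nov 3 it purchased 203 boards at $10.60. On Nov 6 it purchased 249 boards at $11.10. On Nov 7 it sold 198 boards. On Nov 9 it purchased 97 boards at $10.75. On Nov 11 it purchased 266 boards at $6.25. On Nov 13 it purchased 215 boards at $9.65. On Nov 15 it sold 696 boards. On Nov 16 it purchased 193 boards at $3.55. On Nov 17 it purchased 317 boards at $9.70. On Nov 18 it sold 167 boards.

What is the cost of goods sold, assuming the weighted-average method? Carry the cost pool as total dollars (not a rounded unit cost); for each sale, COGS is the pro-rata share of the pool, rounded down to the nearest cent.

After Nov 1: 35 on hand, pool $404.25 (≈ $11.5500 each)
After Nov 3: 238 on hand, pool $2,556.05 (≈ $10.7397 each)
After Nov 6: 487 on hand, pool $5,319.95 (≈ $10.9239 each)
Nov 7, sell 198: 198/487 × $5,319.95 → $2,162.93
After Nov 9: 386 on hand, pool $4,199.77 (≈ $10.8802 each)
After Nov 11: 652 on hand, pool $5,862.27 (≈ $8.9912 each)
After Nov 13: 867 on hand, pool $7,937.02 (≈ $9.1546 each)
Nov 15, sell 696: 696/867 × $7,937.02 → $6,371.58
After Nov 16: 364 on hand, pool $2,250.59 (≈ $6.1829 each)
After Nov 17: 681 on hand, pool $5,325.49 (≈ $7.8201 each)
Nov 18, sell 167: 167/681 × $5,325.49 → $1,305.95
Total COGS = $2,162.93 + $6,371.58 + $1,305.95 = $9,840.46
Ending inventory (cost pool remaining) = $4,019.54
Check: goods available $13,860.00 = COGS $9,840.46 + ending $4,019.54

COGS = $9,840.46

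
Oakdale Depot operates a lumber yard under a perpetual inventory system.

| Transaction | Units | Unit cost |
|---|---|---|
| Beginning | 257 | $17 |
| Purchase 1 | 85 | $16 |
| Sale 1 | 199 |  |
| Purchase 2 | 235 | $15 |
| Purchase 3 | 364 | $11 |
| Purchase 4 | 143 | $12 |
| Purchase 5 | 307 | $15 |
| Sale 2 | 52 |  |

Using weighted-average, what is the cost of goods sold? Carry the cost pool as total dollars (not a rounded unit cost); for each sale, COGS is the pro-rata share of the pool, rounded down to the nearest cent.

After Beginning: 257 on hand, pool $4,369.00 (≈ $17.0000 each)
After Purchase 1: 342 on hand, pool $5,729.00 (≈ $16.7515 each)
Sale 1, sell 199: 199/342 × $5,729.00 → $3,333.54
After Purchase 2: 378 on hand, pool $5,920.46 (≈ $15.6626 each)
After Purchase 3: 742 on hand, pool $9,924.46 (≈ $13.3753 each)
After Purchase 4: 885 on hand, pool $11,640.46 (≈ $13.1531 each)
After Purchase 5: 1192 on hand, pool $16,245.46 (≈ $13.6287 each)
Sale 2, sell 52: 52/1192 × $16,245.46 → $708.69
Total COGS = $3,333.54 + $708.69 = $4,042.23
Ending inventory (cost pool remaining) = $15,536.77

COGS = $4,042.23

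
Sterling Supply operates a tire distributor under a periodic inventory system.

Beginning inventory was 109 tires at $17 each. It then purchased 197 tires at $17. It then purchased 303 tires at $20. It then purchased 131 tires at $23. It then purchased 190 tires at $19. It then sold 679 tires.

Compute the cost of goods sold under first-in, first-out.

COGS = $12,872

Sale 1 (679) [FIFO — oldest first]: 109 @ $17 + 197 @ $17 + 303 @ $20 + 70 @ $23 = $12,872
Ending inventory: 61 @ $23 + 190 @ $19 = $5,013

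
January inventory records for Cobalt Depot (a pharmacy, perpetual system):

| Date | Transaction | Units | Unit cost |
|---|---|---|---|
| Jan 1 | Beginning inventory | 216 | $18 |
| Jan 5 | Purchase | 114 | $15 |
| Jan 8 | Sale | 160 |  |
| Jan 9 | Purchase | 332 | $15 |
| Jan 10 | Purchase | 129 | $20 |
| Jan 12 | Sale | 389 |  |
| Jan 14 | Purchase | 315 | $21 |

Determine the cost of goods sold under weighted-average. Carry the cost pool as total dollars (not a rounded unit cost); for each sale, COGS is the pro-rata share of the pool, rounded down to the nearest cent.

COGS = $9,152.60

After Jan 1: 216 on hand, pool $3,888.00 (≈ $18.0000 each)
After Jan 5: 330 on hand, pool $5,598.00 (≈ $16.9636 each)
Jan 8, sell 160: 160/330 × $5,598.00 → $2,714.18
After Jan 9: 502 on hand, pool $7,863.82 (≈ $15.6650 each)
After Jan 10: 631 on hand, pool $10,443.82 (≈ $16.5512 each)
Jan 12, sell 389: 389/631 × $10,443.82 → $6,438.42
After Jan 14: 557 on hand, pool $10,620.40 (≈ $19.0671 each)
Total COGS = $2,714.18 + $6,438.42 = $9,152.60
Ending inventory (cost pool remaining) = $10,620.40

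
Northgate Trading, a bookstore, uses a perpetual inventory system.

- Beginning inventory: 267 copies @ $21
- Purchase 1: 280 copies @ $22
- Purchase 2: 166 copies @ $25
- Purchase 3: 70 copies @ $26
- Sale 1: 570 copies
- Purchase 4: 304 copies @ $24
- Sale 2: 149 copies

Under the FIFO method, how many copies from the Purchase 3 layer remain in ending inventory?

Sale 1 (570) [FIFO — oldest first]: 267 @ $21 + 280 @ $22 + 23 @ $25 = $12,342
Sale 2 (149) [FIFO — oldest first]: 143 @ $25 + 6 @ $26 = $3,731
Total COGS = $12,342 + $3,731 = $16,073
Ending inventory: 64 @ $26 + 304 @ $24 = $8,960
Check: goods available $25,033 = COGS $16,073 + ending $8,960

64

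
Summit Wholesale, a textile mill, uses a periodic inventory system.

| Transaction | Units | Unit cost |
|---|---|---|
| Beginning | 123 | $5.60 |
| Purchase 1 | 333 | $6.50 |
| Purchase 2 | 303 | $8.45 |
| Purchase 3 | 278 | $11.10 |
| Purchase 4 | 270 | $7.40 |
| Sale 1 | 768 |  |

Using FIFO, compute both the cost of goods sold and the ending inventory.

Sale 1 (768) [FIFO — oldest first]: 123 @ $5.60 + 333 @ $6.50 + 303 @ $8.45 + 9 @ $11.10 = $5,513.55
Ending inventory: 269 @ $11.10 + 270 @ $7.40 = $4,983.90

COGS = $5,513.55; ending inventory = $4,983.90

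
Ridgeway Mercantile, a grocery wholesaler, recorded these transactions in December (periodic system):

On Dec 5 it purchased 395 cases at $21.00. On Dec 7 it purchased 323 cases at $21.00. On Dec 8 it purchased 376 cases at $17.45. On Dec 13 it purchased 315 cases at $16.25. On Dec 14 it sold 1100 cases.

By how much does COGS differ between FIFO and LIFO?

$1,467.75

FIFO COGS: 395 @ $21.00 + 323 @ $21.00 + 376 @ $17.45 + 6 @ $16.25 = $21,736.70
LIFO COGS: 315 @ $16.25 + 376 @ $17.45 + 323 @ $21.00 + 86 @ $21.00 = $20,268.95
Difference = |$21,736.70 − $20,268.95| = $1,467.75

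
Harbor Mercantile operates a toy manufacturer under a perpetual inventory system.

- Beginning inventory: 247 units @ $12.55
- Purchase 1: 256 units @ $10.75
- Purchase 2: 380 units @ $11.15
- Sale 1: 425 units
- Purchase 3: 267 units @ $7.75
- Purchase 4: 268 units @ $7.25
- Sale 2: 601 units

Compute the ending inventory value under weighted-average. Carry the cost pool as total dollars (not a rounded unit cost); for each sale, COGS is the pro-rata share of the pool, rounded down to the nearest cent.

After Beginning: 247 on hand, pool $3,099.85 (≈ $12.5500 each)
After Purchase 1: 503 on hand, pool $5,851.85 (≈ $11.6339 each)
After Purchase 2: 883 on hand, pool $10,088.85 (≈ $11.4257 each)
Sale 1, sell 425: 425/883 × $10,088.85 → $4,855.90
After Purchase 3: 725 on hand, pool $7,302.20 (≈ $10.0720 each)
After Purchase 4: 993 on hand, pool $9,245.20 (≈ $9.3104 each)
Sale 2, sell 601: 601/993 × $9,245.20 → $5,595.53
Total COGS = $4,855.90 + $5,595.53 = $10,451.43
Ending inventory (cost pool remaining) = $3,649.67
Check: goods available $14,101.10 = COGS $10,451.43 + ending $3,649.67

Ending inventory = $3,649.67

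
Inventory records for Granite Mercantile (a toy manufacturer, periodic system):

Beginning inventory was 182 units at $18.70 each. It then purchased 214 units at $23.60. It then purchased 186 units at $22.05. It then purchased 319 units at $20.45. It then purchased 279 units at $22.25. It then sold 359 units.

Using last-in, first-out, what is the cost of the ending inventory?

Sale 1 (359) [LIFO — newest first]: 279 @ $22.25 + 80 @ $20.45 = $7,843.75
Ending inventory: 182 @ $18.70 + 214 @ $23.60 + 186 @ $22.05 + 239 @ $20.45 = $17,442.65

Ending inventory = $17,442.65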